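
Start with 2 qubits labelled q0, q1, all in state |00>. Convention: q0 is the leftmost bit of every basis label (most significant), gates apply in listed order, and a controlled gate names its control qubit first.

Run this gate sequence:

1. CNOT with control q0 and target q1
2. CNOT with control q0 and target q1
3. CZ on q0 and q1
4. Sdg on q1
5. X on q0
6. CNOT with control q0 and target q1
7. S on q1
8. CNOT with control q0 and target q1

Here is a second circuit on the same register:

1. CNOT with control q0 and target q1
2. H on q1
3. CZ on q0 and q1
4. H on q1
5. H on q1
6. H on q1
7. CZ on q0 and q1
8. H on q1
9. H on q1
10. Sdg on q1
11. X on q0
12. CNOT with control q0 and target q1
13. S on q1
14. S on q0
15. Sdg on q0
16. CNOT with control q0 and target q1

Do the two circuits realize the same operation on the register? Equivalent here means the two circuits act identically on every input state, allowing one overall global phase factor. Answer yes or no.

Yes — the two circuits implement the same unitary up to a global phase.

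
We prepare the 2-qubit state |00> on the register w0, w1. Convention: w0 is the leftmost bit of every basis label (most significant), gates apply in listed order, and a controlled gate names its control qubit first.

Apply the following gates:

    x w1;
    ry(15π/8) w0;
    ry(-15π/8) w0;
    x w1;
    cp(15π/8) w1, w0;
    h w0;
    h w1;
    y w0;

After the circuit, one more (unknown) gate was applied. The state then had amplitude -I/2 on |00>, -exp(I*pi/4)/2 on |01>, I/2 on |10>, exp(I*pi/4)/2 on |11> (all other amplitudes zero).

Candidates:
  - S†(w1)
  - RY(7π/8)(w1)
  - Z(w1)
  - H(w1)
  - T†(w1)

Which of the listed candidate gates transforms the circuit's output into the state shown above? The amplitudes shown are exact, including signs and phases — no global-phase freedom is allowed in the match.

The applied gate was T†(w1). Key observation: the block from step 1 through step 4 cancels to the identity and can be dropped.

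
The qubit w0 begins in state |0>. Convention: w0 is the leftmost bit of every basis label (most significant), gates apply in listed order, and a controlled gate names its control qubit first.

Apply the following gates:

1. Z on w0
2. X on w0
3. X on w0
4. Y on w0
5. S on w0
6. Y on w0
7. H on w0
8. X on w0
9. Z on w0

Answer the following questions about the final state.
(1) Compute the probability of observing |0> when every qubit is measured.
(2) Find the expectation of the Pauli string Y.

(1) The probability of measuring |0> is 1/2.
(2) The expectation value of Y is 0.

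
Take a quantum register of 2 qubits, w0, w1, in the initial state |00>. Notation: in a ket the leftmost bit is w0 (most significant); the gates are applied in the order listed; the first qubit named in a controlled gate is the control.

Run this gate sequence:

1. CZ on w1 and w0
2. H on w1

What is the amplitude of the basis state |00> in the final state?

|00> carries amplitude sqrt(2)/2 in the final state.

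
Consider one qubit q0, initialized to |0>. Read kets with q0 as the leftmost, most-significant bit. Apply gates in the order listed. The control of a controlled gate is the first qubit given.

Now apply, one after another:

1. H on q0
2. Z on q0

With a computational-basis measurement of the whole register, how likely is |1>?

A full measurement returns |1> with probability 1/2.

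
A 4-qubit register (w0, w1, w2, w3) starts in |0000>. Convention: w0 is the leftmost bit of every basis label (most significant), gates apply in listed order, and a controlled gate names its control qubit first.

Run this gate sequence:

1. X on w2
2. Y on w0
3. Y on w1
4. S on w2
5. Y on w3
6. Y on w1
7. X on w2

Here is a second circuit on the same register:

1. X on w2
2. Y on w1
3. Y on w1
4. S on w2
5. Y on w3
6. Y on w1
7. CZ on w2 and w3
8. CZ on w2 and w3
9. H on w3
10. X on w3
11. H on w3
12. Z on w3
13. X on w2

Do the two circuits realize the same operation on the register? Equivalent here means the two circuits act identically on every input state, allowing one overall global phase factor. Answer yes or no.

No, they are not equivalent — no single phase factor reconciles the two unitaries.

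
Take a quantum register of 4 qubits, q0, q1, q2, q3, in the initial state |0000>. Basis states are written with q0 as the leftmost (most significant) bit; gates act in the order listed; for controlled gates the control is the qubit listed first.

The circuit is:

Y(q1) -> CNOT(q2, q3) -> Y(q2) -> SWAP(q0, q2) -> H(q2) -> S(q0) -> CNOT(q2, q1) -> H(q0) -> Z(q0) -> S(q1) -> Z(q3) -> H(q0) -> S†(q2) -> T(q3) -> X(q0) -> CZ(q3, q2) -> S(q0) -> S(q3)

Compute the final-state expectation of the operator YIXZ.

The observable YIXZ averages to 0.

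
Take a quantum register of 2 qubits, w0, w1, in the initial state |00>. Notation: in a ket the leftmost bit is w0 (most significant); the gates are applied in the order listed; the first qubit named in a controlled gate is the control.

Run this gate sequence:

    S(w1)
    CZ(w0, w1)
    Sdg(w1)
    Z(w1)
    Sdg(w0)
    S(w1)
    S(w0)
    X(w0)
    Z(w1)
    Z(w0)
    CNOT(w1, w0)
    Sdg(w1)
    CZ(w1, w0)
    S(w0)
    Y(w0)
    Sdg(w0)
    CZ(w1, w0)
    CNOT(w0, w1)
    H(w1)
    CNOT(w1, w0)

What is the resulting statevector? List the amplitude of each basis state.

The resulting statevector has amplitude -sqrt(2)/2 on |00>, 0 on |01>, 0 on |10>, -sqrt(2)/2 on |11>.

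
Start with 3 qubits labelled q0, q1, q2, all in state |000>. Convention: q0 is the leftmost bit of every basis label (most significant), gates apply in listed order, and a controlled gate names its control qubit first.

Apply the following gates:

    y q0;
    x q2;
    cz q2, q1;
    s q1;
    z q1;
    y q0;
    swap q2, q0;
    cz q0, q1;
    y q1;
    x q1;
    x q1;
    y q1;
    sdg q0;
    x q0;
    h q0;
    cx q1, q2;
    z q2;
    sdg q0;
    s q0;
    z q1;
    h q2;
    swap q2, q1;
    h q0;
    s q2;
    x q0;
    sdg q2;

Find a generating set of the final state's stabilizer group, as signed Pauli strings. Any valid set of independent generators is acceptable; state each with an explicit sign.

The final state is stabilized by the group generated by +IXI, -ZII, +IIZ; other independent generating sets are equally valid. Key observation: steps 9-12 multiply out to the identity, so the circuit reduces to the remaining gates.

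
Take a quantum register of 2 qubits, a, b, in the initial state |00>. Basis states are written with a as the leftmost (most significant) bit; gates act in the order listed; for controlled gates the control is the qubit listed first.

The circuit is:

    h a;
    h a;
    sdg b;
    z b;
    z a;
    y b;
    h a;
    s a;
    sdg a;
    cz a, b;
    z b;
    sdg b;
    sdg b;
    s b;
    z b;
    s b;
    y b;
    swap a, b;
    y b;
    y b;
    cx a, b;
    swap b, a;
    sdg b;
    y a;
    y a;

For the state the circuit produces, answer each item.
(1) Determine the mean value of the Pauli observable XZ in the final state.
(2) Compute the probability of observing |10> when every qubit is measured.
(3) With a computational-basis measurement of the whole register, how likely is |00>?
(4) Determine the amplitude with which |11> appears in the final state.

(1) The observable XZ averages to -1.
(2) The probability of measuring |10> is 1/2.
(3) A full measurement returns |00> with probability 1/2.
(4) |11> carries amplitude 0 in the final state.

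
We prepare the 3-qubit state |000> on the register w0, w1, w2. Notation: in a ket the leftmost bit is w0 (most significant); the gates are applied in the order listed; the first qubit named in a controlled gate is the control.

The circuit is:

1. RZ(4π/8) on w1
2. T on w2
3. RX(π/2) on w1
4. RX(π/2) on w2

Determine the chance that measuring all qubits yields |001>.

The probability of measuring |001> is 1/4.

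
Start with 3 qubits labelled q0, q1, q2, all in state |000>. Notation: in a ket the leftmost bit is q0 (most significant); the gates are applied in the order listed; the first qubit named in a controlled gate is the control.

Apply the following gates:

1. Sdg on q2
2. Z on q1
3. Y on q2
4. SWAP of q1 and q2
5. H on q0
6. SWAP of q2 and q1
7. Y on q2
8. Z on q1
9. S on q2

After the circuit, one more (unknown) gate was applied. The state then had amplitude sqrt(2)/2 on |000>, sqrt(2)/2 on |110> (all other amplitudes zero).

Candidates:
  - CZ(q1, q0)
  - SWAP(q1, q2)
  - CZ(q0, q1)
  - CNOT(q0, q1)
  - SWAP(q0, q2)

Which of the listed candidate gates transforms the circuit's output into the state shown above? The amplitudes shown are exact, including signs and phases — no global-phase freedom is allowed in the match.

The unique candidate consistent with the amplitudes is CNOT(q0, q1).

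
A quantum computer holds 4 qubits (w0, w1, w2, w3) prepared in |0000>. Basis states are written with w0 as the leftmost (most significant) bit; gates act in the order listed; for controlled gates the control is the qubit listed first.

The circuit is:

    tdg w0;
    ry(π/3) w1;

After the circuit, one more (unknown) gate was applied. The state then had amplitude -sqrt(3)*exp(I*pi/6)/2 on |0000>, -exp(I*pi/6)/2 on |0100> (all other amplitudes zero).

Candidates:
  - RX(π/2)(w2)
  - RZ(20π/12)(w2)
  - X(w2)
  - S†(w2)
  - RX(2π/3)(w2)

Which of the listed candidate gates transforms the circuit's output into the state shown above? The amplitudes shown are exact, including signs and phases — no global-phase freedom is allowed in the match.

The unique candidate consistent with the amplitudes is RZ(20π/12)(w2).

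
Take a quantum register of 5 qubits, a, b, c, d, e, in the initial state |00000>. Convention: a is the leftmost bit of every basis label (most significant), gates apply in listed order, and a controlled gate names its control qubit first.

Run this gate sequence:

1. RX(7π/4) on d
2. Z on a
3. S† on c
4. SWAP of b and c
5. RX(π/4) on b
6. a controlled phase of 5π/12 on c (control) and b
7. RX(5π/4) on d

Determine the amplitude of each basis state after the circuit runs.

The final amplitudes are I*sqrt(sqrt(2) + 2)/2 on |00010>, sqrt(2 - sqrt(2))/2 on |01010>, and 0 on every other basis state.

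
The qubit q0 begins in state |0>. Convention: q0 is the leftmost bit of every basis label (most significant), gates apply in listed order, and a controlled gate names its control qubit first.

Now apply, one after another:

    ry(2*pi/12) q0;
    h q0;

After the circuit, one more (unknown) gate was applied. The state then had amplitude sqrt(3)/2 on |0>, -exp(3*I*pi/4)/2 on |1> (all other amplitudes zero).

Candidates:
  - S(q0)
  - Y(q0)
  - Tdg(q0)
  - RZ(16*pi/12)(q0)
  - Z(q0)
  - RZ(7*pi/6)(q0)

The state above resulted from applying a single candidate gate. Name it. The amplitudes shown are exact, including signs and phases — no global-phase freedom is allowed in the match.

The applied gate was Tdg(q0).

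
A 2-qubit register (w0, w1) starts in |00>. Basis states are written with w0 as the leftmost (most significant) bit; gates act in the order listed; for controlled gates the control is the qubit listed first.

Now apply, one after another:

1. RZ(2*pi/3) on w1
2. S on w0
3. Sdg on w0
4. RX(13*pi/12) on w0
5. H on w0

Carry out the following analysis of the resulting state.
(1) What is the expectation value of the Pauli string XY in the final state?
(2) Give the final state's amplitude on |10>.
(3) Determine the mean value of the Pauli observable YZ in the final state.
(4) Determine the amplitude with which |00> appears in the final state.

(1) In the final state, XY has expectation 0. Key observation: gates 2-3 undo each other exactly, leaving only the rest of the circuit to track.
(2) The amplitude on |10> is -sqrt(12 - 6*sqrt(2))*exp(2*I*pi/3)/8 + sqrt(4 - 2*sqrt(2))*exp(I*pi/6)/8 + sqrt(2*sqrt(2) + 4)*exp(2*I*pi/3)/8 + sqrt(6*sqrt(2) + 12)*exp(I*pi/6)/8.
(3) The observable YZ averages to -sqrt(6)/4 + sqrt(2)/4.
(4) The amplitude on |00> is -sqrt(6*sqrt(2) + 12)*exp(I*pi/6)/8 - sqrt(12 - 6*sqrt(2))*exp(2*I*pi/3)/8 - sqrt(4 - 2*sqrt(2))*exp(I*pi/6)/8 + sqrt(2*sqrt(2) + 4)*exp(2*I*pi/3)/8.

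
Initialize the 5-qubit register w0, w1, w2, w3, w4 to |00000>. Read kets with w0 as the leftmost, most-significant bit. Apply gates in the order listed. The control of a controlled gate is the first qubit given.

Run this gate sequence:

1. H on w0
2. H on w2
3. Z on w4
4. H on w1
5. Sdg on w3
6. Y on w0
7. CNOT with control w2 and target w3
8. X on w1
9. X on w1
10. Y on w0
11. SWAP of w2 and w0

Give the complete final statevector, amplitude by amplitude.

The final amplitudes are sqrt(2)/4 on |00000>, sqrt(2)/4 on |00100>, sqrt(2)/4 on |01000>, sqrt(2)/4 on |01100>, sqrt(2)/4 on |10010>, sqrt(2)/4 on |10110>, sqrt(2)/4 on |11010>, sqrt(2)/4 on |11110>, and 0 on every other basis state. Key observation: steps 8-9 multiply out to the identity, so the circuit reduces to the remaining gates.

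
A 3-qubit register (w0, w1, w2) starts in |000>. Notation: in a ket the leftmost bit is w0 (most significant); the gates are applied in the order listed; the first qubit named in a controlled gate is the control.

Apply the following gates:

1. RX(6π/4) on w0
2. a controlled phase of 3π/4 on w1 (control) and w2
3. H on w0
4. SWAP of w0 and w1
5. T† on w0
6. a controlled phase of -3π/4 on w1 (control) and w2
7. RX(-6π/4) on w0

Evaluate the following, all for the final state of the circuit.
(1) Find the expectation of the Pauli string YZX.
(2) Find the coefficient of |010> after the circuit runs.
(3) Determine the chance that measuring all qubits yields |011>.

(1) The expectation value of YZX is 0.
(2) The amplitude on |010> is sqrt(2)*(1 - I)/4.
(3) A full measurement returns |011> with probability 0.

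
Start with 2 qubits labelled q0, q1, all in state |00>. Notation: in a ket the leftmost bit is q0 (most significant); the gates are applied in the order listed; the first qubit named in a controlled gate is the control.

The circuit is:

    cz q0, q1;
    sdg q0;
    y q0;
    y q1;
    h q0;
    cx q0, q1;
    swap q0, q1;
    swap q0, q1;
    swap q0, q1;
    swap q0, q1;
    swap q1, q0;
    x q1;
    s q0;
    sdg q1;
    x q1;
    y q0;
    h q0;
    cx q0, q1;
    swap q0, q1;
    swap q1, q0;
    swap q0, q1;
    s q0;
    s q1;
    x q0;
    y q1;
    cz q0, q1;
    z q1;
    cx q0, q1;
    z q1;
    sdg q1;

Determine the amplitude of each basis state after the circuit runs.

After the circuit, the state carries amplitude -1/2 on |00>, -1/2 on |01>, -1/2 on |10>, 1/2 on |11>. Key observation: gates 7-10 undo each other exactly, leaving only the rest of the circuit to track.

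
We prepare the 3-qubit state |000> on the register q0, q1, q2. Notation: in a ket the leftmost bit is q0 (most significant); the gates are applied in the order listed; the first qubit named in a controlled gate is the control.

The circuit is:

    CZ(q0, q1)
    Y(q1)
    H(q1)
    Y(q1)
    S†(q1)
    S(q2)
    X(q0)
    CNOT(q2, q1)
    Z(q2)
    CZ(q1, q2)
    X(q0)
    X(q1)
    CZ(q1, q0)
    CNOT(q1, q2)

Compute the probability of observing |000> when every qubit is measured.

Outcome |000> occurs with probability 1/2.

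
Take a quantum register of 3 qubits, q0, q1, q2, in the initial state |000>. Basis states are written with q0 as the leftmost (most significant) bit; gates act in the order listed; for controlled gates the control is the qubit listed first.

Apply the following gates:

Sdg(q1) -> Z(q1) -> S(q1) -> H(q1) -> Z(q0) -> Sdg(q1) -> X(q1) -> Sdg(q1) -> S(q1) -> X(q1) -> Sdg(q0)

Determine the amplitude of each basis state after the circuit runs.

The final amplitudes are sqrt(2)/2 on |000>, -sqrt(2)*I/2 on |010>, and 0 on every other basis state. Key observation: the block from step 7 through step 10 cancels to the identity and can be dropped.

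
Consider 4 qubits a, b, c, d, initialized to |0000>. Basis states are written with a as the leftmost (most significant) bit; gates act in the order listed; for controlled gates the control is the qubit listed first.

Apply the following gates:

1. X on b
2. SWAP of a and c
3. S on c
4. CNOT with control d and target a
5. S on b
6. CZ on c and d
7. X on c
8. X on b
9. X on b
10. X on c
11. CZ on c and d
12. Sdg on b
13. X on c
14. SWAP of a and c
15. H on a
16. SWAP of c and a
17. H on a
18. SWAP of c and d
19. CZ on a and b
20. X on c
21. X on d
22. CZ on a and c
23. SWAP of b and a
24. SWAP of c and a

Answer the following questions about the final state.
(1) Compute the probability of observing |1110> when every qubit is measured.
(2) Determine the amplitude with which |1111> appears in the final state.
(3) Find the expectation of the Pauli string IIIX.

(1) The probability of measuring |1110> is 1/4. Key observation: steps 5-12 multiply out to the identity, so the circuit reduces to the remaining gates.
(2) The amplitude on |1111> is 1/2.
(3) In the final state, IIIX has expectation -1.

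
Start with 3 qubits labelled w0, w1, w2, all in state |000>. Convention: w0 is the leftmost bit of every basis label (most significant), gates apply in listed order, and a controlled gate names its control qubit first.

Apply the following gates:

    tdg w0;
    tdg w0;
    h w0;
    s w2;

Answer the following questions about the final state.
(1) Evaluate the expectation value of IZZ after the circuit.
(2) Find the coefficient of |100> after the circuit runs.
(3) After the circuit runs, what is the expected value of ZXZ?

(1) In the final state, IZZ has expectation 1.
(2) The amplitude on |100> is sqrt(2)/2.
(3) The observable ZXZ averages to 0.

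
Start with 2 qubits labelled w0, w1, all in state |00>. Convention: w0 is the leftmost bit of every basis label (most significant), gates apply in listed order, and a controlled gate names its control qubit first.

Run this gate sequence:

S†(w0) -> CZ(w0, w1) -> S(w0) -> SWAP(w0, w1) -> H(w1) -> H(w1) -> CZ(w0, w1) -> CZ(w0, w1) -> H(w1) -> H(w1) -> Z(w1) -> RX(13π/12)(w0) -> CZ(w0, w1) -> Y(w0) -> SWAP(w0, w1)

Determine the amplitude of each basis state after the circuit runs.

After the circuit, the state carries amplitude -sqrt(3*sqrt(2) + 6)/4 - sqrt(2 - sqrt(2))/4 on |00>, -I*sqrt(sqrt(2) + 2)/4 + I*sqrt(6 - 3*sqrt(2))/4 on |01>, 0 on |10>, 0 on |11>. Key observation: gates 5-10 undo each other exactly, leaving only the rest of the circuit to track.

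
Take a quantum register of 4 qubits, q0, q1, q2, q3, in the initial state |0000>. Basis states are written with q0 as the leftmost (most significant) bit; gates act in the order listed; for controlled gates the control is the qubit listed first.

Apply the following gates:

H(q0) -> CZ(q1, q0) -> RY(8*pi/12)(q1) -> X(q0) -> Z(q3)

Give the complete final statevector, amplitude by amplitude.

The resulting statevector has amplitude sqrt(2)/4 on |0000>, sqrt(6)/4 on |0100>, sqrt(2)/4 on |1000>, sqrt(6)/4 on |1100>, and 0 on every other basis state.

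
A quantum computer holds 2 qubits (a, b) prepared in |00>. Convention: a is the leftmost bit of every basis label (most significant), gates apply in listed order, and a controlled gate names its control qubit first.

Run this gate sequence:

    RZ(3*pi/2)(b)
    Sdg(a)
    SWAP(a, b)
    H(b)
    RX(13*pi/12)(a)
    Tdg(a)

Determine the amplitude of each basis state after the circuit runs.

The resulting statevector has amplitude (-sqrt(12 - 6*sqrt(2))/8 + sqrt(2*sqrt(2) + 4)/8)*exp(I*pi/4) on |00>, (-sqrt(12 - 6*sqrt(2))/8 + sqrt(2*sqrt(2) + 4)/8)*exp(I*pi/4) on |01>, I*sqrt(4 - 2*sqrt(2))/8 + I*sqrt(6*sqrt(2) + 12)/8 on |10>, I*sqrt(4 - 2*sqrt(2))/8 + I*sqrt(6*sqrt(2) + 12)/8 on |11>.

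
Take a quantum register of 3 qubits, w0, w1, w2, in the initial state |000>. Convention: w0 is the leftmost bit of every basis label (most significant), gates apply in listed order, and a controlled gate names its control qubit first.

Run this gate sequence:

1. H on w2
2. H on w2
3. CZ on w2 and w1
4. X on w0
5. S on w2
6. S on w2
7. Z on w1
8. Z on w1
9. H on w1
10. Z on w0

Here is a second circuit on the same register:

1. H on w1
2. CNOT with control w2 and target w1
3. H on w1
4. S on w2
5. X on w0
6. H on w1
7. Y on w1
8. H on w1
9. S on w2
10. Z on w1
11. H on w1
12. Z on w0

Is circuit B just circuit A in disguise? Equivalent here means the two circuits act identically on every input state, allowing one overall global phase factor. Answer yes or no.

No: there is an input state on which the two circuits produce genuinely different outputs (not merely differing by a phase).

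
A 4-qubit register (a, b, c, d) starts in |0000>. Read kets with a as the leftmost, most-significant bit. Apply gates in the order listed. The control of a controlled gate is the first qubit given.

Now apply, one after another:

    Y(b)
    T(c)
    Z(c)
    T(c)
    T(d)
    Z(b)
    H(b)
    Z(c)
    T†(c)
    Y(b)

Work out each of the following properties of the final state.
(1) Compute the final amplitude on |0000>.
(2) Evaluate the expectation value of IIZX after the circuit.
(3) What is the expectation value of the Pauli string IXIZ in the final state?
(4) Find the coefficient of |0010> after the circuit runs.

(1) The final state's coefficient on |0000> equals sqrt(2)/2.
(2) In the final state, IIZX has expectation 0.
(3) The expectation value of IXIZ is 1.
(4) The amplitude on |0010> is 0.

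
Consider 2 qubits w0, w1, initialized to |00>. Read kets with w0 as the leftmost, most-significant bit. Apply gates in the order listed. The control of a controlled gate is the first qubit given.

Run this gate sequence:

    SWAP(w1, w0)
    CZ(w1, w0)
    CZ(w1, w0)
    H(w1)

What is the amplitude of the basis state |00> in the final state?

The final state's coefficient on |00> equals sqrt(2)/2. Key observation: steps 2-3 multiply out to the identity, so the circuit reduces to the remaining gates.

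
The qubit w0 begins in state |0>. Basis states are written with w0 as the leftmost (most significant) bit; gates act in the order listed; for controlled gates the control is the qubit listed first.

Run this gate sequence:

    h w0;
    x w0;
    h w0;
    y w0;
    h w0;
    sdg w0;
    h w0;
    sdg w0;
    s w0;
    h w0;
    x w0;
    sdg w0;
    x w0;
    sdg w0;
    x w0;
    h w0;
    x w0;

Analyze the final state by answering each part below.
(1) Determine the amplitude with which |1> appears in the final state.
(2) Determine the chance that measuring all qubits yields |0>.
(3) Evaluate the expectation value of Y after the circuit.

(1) The final state's coefficient on |1> equals 1/2 + I/2.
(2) A full measurement returns |0> with probability 1/2.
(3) The expectation value of Y is -1.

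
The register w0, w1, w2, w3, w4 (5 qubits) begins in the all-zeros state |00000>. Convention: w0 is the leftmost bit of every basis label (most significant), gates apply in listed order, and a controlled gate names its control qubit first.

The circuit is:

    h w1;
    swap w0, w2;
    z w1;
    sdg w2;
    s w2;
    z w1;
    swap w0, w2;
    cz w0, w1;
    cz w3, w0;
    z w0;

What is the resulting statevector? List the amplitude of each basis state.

The final amplitudes are sqrt(2)/2 on |00000>, sqrt(2)/2 on |01000>, and 0 on every other basis state. Key observation: steps 2-7 multiply out to the identity, so the circuit reduces to the remaining gates.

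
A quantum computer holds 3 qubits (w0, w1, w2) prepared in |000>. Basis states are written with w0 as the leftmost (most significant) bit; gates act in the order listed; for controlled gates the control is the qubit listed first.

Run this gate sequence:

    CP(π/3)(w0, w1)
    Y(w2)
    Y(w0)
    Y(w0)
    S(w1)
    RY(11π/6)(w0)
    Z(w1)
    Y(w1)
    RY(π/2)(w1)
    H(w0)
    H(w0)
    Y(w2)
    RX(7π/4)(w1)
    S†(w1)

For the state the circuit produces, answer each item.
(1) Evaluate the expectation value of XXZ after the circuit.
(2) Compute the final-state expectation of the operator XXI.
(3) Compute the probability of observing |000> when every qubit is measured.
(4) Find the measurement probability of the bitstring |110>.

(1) The observable XXZ averages to 0. Key observation: the block from step 10 through step 11 cancels to the identity and can be dropped.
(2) The observable XXI averages to 0.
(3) The probability of measuring |000> is sqrt(3)/8 + 1/4.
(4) The probability of measuring |110> is 1/4 - sqrt(3)/8.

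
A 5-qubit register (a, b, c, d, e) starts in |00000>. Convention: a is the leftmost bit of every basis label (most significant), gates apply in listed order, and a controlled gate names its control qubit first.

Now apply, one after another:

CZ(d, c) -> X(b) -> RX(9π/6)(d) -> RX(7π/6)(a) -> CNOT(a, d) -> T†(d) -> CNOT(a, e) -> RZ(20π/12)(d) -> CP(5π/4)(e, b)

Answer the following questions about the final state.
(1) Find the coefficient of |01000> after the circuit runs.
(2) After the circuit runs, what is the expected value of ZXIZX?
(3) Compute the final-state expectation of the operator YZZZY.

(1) |01000> carries amplitude (1 - sqrt(3))*exp(I*pi/6)/4 in the final state.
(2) In the final state, ZXIZX has expectation 0.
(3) The expectation value of YZZZY is sqrt(2)/4.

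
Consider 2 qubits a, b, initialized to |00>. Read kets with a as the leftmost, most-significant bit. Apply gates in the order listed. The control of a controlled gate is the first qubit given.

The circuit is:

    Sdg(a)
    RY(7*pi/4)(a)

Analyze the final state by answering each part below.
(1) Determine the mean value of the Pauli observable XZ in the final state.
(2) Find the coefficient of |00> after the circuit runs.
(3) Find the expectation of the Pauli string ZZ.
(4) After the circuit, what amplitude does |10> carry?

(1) The observable XZ averages to -sqrt(2)/2.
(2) |00> carries amplitude -sqrt(sqrt(2) + 2)/2 in the final state.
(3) The expectation value of ZZ is sqrt(2)/2.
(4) The amplitude on |10> is sqrt(2 - sqrt(2))/2.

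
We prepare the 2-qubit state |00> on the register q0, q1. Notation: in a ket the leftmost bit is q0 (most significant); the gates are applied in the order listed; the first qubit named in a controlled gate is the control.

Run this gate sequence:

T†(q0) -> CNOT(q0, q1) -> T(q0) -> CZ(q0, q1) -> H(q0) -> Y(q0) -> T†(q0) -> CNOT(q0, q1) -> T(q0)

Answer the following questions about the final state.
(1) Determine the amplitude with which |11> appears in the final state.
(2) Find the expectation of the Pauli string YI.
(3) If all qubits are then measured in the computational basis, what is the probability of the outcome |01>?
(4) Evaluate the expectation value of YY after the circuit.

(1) |11> carries amplitude sqrt(2)*I/2 in the final state.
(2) The expectation value of YI is 0.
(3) Outcome |01> occurs with probability 0.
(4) The expectation value of YY is 1.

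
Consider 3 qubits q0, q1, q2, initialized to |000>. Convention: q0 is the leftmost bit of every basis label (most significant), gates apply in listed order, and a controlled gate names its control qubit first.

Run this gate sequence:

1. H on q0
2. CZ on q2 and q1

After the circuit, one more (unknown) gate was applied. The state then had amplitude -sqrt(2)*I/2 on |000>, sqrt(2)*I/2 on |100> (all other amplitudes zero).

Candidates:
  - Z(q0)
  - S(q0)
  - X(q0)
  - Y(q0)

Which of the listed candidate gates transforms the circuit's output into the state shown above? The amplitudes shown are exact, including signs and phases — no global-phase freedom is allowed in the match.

The unique candidate consistent with the amplitudes is Y(q0).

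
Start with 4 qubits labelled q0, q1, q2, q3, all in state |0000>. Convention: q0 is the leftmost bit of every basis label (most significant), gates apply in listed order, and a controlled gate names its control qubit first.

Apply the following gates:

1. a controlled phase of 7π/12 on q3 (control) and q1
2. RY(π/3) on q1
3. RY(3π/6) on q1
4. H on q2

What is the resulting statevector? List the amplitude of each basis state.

After the circuit, the state carries amplitude -1/4 + sqrt(3)/4 on |0000>, -1/4 + sqrt(3)/4 on |0010>, 1/4 + sqrt(3)/4 on |0100>, 1/4 + sqrt(3)/4 on |0110>, and 0 on every other basis state.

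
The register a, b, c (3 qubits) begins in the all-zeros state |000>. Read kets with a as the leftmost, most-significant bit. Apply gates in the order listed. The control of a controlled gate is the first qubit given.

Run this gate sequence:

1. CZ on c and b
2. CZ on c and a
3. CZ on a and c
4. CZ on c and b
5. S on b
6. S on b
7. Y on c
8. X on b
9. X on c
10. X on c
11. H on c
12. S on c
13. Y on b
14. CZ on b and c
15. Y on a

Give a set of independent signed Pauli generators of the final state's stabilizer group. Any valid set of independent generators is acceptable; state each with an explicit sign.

One valid set of independent stabilizer generators is -IIY, -ZII, +IZI (any independent generating set of the same group is equally correct).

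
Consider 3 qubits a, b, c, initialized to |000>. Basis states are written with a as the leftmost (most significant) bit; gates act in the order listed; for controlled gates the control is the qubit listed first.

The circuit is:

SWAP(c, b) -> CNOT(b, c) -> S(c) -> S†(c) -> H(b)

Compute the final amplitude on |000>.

The amplitude on |000> is sqrt(2)/2.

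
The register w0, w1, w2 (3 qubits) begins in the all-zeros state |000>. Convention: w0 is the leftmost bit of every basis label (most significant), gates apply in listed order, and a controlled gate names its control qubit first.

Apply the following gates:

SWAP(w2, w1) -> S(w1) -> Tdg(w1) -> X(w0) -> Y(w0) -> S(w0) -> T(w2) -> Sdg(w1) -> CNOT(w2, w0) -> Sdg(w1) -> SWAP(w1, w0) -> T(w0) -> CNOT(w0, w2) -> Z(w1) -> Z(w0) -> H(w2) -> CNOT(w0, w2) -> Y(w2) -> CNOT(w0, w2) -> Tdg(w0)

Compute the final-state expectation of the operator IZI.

The observable IZI averages to 1.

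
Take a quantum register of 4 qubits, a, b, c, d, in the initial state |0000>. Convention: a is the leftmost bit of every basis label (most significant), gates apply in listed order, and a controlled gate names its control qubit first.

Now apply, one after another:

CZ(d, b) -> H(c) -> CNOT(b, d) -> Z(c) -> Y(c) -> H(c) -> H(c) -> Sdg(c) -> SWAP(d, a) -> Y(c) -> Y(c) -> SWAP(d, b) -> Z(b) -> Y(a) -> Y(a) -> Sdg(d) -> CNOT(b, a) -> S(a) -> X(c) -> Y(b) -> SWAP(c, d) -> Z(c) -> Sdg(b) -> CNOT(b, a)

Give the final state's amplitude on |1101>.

The amplitude on |1101> is sqrt(2)*I/2.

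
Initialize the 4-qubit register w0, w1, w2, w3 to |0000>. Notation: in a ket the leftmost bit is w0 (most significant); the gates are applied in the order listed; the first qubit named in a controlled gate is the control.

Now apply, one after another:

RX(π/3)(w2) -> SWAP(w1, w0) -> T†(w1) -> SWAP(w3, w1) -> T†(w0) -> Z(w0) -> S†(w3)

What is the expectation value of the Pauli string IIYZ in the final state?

The expectation value of IIYZ is -sqrt(3)/2.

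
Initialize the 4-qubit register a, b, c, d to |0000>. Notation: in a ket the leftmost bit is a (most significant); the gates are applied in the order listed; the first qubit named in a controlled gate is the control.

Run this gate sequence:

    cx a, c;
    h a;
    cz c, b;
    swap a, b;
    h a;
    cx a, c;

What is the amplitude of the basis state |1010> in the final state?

The final state's coefficient on |1010> equals 1/2.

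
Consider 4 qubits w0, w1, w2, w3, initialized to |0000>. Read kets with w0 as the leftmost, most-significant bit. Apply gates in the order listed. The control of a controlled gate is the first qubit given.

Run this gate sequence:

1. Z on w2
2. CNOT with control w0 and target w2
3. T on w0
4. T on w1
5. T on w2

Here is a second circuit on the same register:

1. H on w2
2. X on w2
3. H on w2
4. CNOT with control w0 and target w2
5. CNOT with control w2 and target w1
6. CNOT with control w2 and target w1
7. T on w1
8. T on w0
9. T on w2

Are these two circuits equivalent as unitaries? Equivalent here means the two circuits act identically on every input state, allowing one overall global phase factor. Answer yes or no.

Yes — the two circuits implement the same unitary up to a global phase.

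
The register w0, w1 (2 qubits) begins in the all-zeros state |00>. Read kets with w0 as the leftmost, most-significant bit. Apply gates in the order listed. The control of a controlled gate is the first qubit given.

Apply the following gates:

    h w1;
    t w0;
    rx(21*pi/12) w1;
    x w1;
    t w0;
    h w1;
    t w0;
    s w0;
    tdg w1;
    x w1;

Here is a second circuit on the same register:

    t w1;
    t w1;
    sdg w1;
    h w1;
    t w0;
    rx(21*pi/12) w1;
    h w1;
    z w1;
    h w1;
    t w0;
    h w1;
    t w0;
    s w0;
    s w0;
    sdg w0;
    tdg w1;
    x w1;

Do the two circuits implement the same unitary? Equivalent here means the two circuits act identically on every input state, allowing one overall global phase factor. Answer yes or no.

Yes: on every input state the two circuits agree up to one overall phase factor.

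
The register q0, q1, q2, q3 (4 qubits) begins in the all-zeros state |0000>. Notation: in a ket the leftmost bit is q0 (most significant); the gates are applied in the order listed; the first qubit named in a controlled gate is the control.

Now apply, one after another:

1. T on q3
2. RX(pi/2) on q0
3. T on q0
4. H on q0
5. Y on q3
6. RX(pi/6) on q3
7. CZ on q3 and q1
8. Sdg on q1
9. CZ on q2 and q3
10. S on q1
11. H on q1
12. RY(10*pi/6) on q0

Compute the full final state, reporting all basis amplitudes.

The final amplitudes are -1/8 - sqrt(3)*exp(3*I*pi/4)/8 + exp(3*I*pi/4)/4 on |0000>, -I/4 - sqrt(3)*I/8 - exp(I*pi/4)/8 on |0001>, 0 on |0010>, 0 on |0011>, -1/8 - sqrt(3)*exp(3*I*pi/4)/8 + exp(3*I*pi/4)/4 on |0100>, -I/4 - sqrt(3)*I/8 - exp(I*pi/4)/8 on |0101>, 0 on |0110>, 0 on |0111>, -1/4 + sqrt(3)/8 - exp(3*I*pi/4)/8 on |1000>, -I/8 + sqrt(3)*exp(I*pi/4)/8 + exp(I*pi/4)/4 on |1001>, 0 on |1010>, 0 on |1011>, -1/4 + sqrt(3)/8 - exp(3*I*pi/4)/8 on |1100>, -I/8 + sqrt(3)*exp(I*pi/4)/8 + exp(I*pi/4)/4 on |1101>, 0 on |1110>, 0 on |1111>.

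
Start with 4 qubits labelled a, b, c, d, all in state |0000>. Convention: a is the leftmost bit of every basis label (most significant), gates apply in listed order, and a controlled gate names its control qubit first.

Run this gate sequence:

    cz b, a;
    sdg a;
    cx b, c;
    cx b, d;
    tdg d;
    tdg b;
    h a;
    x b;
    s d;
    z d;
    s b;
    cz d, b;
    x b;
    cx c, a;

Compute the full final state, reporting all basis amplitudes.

After the circuit, the state carries amplitude sqrt(2)*I/2 on |0000>, sqrt(2)*I/2 on |1000>, and 0 on every other basis state.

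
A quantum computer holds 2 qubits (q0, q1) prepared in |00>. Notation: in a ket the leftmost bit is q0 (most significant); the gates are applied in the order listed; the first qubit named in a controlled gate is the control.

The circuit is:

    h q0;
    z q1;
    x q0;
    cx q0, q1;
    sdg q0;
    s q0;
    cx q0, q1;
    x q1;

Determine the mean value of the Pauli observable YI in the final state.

The expectation value of YI is 0.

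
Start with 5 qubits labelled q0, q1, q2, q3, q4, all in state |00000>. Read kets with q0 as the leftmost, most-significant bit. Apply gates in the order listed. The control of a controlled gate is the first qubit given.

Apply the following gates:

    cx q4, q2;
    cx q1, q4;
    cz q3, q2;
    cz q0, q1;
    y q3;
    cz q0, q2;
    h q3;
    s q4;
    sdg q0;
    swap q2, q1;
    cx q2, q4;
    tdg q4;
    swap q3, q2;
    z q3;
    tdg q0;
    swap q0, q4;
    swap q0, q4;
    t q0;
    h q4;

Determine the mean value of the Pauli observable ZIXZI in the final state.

The observable ZIXZI averages to -1.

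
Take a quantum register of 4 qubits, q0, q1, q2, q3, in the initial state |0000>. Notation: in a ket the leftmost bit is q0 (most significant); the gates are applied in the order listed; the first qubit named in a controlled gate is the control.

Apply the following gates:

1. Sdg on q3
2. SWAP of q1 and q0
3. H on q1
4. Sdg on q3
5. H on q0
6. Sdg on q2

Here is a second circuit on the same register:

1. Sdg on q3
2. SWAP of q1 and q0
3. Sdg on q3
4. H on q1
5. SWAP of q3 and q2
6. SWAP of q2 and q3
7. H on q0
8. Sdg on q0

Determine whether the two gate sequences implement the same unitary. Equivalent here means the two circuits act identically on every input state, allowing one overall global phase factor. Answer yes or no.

No — the two circuits implement different unitaries, even allowing a global phase.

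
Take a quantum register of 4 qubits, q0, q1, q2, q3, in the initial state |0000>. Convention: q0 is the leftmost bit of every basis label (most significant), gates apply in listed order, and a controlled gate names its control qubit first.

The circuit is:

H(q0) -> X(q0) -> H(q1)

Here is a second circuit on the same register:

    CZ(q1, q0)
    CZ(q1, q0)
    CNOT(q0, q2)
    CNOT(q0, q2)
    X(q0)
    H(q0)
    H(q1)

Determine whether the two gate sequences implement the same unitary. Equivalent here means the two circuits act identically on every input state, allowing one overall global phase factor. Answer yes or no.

No, they are not equivalent — no single phase factor reconciles the two unitaries.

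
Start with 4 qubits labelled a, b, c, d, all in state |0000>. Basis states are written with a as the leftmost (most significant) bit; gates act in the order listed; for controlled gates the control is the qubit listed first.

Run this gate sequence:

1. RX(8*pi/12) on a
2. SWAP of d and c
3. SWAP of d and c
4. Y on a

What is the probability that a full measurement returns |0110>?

The probability of measuring |0110> is 0.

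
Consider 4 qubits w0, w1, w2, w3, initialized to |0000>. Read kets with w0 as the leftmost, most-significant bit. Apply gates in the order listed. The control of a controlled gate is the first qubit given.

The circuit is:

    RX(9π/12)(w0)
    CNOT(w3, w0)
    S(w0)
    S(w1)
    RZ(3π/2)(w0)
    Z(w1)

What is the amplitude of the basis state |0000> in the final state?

The final state's coefficient on |0000> equals -sqrt(2 - sqrt(2))*exp(I*pi/4)/2.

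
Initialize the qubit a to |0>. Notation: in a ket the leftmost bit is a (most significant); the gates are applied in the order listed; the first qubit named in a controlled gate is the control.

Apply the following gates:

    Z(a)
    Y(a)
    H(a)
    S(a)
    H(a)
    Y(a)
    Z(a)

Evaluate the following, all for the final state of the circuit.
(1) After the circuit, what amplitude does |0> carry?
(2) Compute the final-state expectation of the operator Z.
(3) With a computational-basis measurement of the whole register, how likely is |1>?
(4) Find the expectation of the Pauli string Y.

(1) The final state's coefficient on |0> equals 1/2 + I/2.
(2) In the final state, Z has expectation 0.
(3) Outcome |1> occurs with probability 1/2.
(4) The expectation value of Y is -1.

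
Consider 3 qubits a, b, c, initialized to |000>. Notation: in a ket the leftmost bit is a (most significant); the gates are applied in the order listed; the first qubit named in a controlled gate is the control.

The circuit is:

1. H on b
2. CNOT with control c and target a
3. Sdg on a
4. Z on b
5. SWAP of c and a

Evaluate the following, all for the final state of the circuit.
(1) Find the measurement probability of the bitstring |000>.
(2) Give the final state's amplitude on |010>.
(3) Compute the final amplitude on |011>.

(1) The probability of measuring |000> is 1/2.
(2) The final state's coefficient on |010> equals -sqrt(2)/2.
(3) |011> carries amplitude 0 in the final state.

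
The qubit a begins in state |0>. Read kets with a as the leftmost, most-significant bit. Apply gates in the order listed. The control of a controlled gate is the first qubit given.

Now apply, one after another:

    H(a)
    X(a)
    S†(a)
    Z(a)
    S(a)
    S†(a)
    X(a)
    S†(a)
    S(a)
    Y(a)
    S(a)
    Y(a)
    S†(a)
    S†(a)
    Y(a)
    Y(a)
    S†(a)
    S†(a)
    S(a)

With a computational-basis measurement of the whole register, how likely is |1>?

Outcome |1> occurs with probability 1/2.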